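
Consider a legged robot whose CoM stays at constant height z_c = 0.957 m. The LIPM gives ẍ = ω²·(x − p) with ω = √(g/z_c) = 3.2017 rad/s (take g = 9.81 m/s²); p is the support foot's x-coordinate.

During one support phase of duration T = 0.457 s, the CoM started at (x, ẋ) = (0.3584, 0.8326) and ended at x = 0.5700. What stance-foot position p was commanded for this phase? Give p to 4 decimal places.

p = 0.6092

ωT = 3.2017·0.457 = 1.463177; cosh(ωT) = 2.275580, sinh(ωT) = 2.044081
x(T) = p + (x₀−p)·cosh(ωT) + (ẋ₀/ω)·sinh(ωT) ⇒ p·(1 − cosh) = x(T) − x₀·cosh − (ẋ₀/ω)·sinh
numerator   = 0.5700 − (0.3584)·2.275580 − (0.8326/3.2017)·2.044081 = -0.777130
denominator = 1 − 2.275580 = -1.275580
p = -0.777130 / -1.275580 = 0.6092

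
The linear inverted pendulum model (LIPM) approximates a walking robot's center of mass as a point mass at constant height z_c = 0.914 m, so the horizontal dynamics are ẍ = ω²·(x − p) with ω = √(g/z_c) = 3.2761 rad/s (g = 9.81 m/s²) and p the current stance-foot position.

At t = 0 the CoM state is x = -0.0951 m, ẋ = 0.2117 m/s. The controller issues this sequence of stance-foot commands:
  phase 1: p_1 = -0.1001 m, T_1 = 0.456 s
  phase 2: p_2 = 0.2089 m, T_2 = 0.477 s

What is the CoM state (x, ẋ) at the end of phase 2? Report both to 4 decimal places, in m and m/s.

x = 0.1778, ẋ = 0.1194

phase 1: p=-0.1001, T=0.456, ωT=1.493902, cosh=2.339468, sinh=2.114973; start (x,ẋ)=(-0.095100, 0.211700) → end (x,ẋ)=(0.048266, 0.529910)
phase 2: p=0.2089, T=0.477, ωT=1.562700, cosh=2.490628, sinh=2.281058; start (x,ẋ)=(0.048266, 0.529910) → end (x,ẋ)=(0.177782, 0.119393)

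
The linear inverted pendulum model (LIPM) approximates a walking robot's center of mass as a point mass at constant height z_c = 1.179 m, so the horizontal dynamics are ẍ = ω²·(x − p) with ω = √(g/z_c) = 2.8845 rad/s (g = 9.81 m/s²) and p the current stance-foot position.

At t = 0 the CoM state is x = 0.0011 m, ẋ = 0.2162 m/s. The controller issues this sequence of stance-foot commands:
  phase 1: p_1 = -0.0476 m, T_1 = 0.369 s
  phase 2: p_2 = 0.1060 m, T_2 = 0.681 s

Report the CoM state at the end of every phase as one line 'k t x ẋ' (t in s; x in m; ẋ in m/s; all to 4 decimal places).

phase 1: p=-0.0476, T=0.369, ωT=1.064380, cosh=1.621992, sinh=1.277050; start (x,ẋ)=(0.001100, 0.216200) → end (x,ẋ)=(0.127109, 0.530069)
phase 2: p=0.1060, T=0.681, ωT=1.964345, cosh=3.635242, sinh=3.494995; start (x,ẋ)=(0.127109, 0.530069) → end (x,ẋ)=(0.824992, 2.139733)

1 0.3690 0.1271 0.5301
2 1.0500 0.8250 2.1397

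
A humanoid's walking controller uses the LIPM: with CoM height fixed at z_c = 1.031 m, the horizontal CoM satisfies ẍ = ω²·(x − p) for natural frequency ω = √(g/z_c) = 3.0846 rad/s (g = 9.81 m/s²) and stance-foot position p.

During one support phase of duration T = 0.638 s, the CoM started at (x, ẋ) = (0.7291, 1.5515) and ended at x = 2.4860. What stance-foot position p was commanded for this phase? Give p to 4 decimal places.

ωT = 3.0846·0.638 = 1.967975; cosh(ωT) = 3.647954, sinh(ωT) = 3.508215
x(T) = p + (x₀−p)·cosh(ωT) + (ẋ₀/ω)·sinh(ωT) ⇒ p·(1 − cosh) = x(T) − x₀·cosh − (ẋ₀/ω)·sinh
numerator   = 2.4860 − (0.7291)·3.647954 − (1.5515/3.0846)·3.508215 = -1.938294
denominator = 1 − 3.647954 = -2.647954
p = -1.938294 / -2.647954 = 0.7320

p = 0.7320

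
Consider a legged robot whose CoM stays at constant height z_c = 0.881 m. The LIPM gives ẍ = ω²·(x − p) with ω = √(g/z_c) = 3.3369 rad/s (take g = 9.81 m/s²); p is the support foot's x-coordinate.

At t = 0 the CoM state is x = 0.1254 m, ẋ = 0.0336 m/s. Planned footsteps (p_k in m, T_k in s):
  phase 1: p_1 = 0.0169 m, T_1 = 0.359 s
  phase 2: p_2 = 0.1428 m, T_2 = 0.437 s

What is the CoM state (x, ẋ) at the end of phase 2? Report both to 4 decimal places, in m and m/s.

phase 1: p=0.0169, T=0.359, ωT=1.197947, cosh=1.807561, sinh=1.505747; start (x,ẋ)=(0.125400, 0.033600) → end (x,ẋ)=(0.228182, 0.605895)
phase 2: p=0.1428, T=0.437, ωT=1.458225, cosh=2.265487, sinh=2.032838; start (x,ẋ)=(0.228182, 0.605895) → end (x,ẋ)=(0.705343, 1.951826)

x = 0.7053, ẋ = 1.9518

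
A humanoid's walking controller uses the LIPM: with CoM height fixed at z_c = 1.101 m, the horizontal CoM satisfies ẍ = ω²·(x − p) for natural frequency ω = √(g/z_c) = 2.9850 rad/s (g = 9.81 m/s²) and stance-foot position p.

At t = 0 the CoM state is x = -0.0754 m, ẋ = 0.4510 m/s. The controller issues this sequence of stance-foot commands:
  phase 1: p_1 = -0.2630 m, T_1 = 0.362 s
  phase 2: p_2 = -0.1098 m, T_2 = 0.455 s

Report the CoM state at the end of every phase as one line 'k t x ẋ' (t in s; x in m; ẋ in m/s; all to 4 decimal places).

1 0.3620 0.2421 1.4709
2 0.8170 1.5147 4.9571

phase 1: p=-0.2630, T=0.362, ωT=1.080570, cosh=1.642880, sinh=1.303478; start (x,ẋ)=(-0.075400, 0.451000) → end (x,ẋ)=(0.242145, 1.470869)
phase 2: p=-0.1098, T=0.455, ωT=1.358175, cosh=2.073109, sinh=1.815980; start (x,ẋ)=(0.242145, 1.470869) → end (x,ẋ)=(1.514651, 4.957061)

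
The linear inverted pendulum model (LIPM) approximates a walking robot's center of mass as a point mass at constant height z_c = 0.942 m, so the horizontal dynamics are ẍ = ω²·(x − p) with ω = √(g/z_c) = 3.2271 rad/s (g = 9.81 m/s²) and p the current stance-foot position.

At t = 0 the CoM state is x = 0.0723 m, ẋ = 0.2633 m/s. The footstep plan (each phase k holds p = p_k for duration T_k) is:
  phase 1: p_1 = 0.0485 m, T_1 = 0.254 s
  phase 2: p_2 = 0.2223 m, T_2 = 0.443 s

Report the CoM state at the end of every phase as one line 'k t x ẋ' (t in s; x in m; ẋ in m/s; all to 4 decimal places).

1 0.2540 0.1554 0.4271
2 0.6970 0.3351 0.5178

phase 1: p=0.0485, T=0.254, ωT=0.819683, cosh=1.355176, sinh=0.914605; start (x,ẋ)=(0.072300, 0.263300) → end (x,ẋ)=(0.155376, 0.427064)
phase 2: p=0.2223, T=0.443, ωT=1.429605, cosh=2.208227, sinh=1.968823; start (x,ẋ)=(0.155376, 0.427064) → end (x,ẋ)=(0.335065, 0.517847)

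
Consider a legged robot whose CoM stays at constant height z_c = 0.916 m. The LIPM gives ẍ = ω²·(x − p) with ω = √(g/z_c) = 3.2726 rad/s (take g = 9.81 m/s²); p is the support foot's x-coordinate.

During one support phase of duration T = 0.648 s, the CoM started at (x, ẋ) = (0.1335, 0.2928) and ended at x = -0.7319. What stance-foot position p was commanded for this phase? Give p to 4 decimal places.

ωT = 3.2726·0.648 = 2.120645; cosh(ωT) = 4.228233, sinh(ωT) = 4.108278
x(T) = p + (x₀−p)·cosh(ωT) + (ẋ₀/ω)·sinh(ωT) ⇒ p·(1 − cosh) = x(T) − x₀·cosh − (ẋ₀/ω)·sinh
numerator   = -0.7319 − (0.1335)·4.228233 − (0.2928/3.2726)·4.108278 = -1.663937
denominator = 1 − 4.228233 = -3.228233
p = -1.663937 / -3.228233 = 0.5154

p = 0.5154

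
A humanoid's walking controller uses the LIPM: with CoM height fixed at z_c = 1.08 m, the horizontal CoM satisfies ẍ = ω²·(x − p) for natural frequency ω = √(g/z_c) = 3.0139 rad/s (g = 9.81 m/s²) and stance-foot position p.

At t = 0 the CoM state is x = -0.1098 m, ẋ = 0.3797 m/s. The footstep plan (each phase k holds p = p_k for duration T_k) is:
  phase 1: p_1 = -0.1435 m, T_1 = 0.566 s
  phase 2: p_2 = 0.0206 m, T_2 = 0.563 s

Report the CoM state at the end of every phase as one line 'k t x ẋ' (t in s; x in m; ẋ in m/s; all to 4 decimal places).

phase 1: p=-0.1435, T=0.566, ωT=1.705867, cosh=2.843887, sinh=2.662272; start (x,ẋ)=(-0.109800, 0.379700) → end (x,ẋ)=(0.287740, 1.350227)
phase 2: p=0.0206, T=0.563, ωT=1.696826, cosh=2.819932, sinh=2.636667; start (x,ẋ)=(0.287740, 1.350227) → end (x,ẋ)=(1.955143, 5.930415)

1 0.5660 0.2877 1.3502
2 1.1290 1.9551 5.9304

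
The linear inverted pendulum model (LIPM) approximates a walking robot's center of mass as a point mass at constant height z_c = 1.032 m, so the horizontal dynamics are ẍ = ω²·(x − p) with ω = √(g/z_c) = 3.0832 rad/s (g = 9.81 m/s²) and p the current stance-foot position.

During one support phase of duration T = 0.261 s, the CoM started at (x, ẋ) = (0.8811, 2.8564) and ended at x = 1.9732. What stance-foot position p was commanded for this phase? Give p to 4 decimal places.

ωT = 3.0832·0.261 = 0.804715; cosh(ωT) = 1.341637, sinh(ωT) = 0.894422
x(T) = p + (x₀−p)·cosh(ωT) + (ẋ₀/ω)·sinh(ωT) ⇒ p·(1 − cosh) = x(T) − x₀·cosh − (ẋ₀/ω)·sinh
numerator   = 1.9732 − (0.8811)·1.341637 − (2.8564/3.0832)·0.894422 = -0.037545
denominator = 1 − 1.341637 = -0.341637
p = -0.037545 / -0.341637 = 0.1099

p = 0.1099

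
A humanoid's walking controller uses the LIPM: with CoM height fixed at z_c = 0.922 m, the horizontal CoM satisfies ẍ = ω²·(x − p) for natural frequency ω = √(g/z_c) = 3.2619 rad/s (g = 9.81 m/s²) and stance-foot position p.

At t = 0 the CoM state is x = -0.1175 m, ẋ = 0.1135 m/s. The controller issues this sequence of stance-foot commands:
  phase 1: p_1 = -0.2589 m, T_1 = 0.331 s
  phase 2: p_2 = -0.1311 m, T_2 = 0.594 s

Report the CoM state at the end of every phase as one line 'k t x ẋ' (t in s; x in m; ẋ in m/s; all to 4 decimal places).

phase 1: p=-0.2589, T=0.331, ωT=1.079689, cosh=1.641732, sinh=1.302031; start (x,ẋ)=(-0.117500, 0.113500) → end (x,ẋ)=(0.018546, 0.786876)
phase 2: p=-0.1311, T=0.594, ωT=1.937569, cosh=3.542953, sinh=3.398899; start (x,ẋ)=(0.018546, 0.786876) → end (x,ẋ)=(1.219013, 4.446970)

1 0.3310 0.0185 0.7869
2 0.9250 1.2190 4.4470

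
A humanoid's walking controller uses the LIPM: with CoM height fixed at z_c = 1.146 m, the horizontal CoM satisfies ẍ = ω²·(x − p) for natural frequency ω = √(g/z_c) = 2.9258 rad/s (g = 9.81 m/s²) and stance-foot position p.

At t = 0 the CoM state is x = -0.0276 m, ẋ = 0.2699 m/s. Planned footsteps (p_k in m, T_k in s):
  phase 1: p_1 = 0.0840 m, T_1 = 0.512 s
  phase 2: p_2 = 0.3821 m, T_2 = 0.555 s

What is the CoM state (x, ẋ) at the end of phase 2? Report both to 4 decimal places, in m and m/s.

x = -0.6273, ẋ = -2.7552

phase 1: p=0.0840, T=0.512, ωT=1.498010, cosh=2.348176, sinh=2.124601; start (x,ẋ)=(-0.027600, 0.269900) → end (x,ẋ)=(0.017934, -0.059951)
phase 2: p=0.3821, T=0.555, ωT=1.623819, cosh=2.634785, sinh=2.437640; start (x,ẋ)=(0.017934, -0.059951) → end (x,ẋ)=(-0.627346, -2.755204)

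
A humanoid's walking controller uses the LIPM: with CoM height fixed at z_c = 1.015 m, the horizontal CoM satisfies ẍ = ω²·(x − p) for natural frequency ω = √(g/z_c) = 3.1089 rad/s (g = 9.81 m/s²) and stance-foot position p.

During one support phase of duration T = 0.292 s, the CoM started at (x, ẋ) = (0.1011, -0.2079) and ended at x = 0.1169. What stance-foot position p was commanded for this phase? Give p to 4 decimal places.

p = -0.0920

ωT = 3.1089·0.292 = 0.907799; cosh(ωT) = 1.441136, sinh(ωT) = 1.037724
x(T) = p + (x₀−p)·cosh(ωT) + (ẋ₀/ω)·sinh(ωT) ⇒ p·(1 − cosh) = x(T) − x₀·cosh − (ẋ₀/ω)·sinh
numerator   = 0.1169 − (0.1011)·1.441136 − (-0.2079/3.1089)·1.037724 = 0.040596
denominator = 1 − 1.441136 = -0.441136
p = 0.040596 / -0.441136 = -0.0920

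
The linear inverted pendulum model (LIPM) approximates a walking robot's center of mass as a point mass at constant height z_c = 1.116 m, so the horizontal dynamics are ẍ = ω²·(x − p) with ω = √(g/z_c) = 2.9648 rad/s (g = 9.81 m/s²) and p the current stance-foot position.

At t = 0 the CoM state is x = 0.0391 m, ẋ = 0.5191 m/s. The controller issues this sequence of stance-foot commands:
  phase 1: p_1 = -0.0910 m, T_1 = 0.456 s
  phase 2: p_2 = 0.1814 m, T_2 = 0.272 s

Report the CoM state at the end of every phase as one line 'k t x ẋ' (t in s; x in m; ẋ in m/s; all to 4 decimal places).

1 0.4560 0.4929 1.7658
2 0.7280 1.1339 3.2000

phase 1: p=-0.0910, T=0.456, ωT=1.351949, cosh=2.061843, sinh=1.803107; start (x,ẋ)=(0.039100, 0.519100) → end (x,ẋ)=(0.492948, 1.765798)
phase 2: p=0.1814, T=0.272, ωT=0.806426, cosh=1.343169, sinh=0.896718; start (x,ẋ)=(0.492948, 1.765798) → end (x,ẋ)=(1.133935, 3.200043)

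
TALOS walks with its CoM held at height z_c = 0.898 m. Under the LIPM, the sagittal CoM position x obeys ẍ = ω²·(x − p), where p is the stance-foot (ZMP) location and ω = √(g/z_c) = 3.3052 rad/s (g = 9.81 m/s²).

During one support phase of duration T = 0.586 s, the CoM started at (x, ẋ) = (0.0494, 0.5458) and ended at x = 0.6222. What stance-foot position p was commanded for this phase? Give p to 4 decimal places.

ωT = 3.3052·0.586 = 1.936847; cosh(ωT) = 3.540502, sinh(ωT) = 3.396344
x(T) = p + (x₀−p)·cosh(ωT) + (ẋ₀/ω)·sinh(ωT) ⇒ p·(1 − cosh) = x(T) − x₀·cosh − (ẋ₀/ω)·sinh
numerator   = 0.6222 − (0.0494)·3.540502 − (0.5458/3.3052)·3.396344 = -0.113552
denominator = 1 − 3.540502 = -2.540502
p = -0.113552 / -2.540502 = 0.0447

p = 0.0447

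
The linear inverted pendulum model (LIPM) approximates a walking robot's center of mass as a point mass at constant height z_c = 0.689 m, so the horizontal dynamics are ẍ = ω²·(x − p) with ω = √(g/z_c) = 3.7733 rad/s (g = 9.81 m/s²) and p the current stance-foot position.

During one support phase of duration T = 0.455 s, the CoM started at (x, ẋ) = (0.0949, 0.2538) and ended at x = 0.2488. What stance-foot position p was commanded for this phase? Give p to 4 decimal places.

ωT = 3.7733·0.455 = 1.716851; cosh(ωT) = 2.873302, sinh(ωT) = 2.693671
x(T) = p + (x₀−p)·cosh(ωT) + (ẋ₀/ω)·sinh(ωT) ⇒ p·(1 − cosh) = x(T) − x₀·cosh − (ẋ₀/ω)·sinh
numerator   = 0.2488 − (0.0949)·2.873302 − (0.2538/3.7733)·2.693671 = -0.205058
denominator = 1 − 2.873302 = -1.873302
p = -0.205058 / -1.873302 = 0.1095

p = 0.1095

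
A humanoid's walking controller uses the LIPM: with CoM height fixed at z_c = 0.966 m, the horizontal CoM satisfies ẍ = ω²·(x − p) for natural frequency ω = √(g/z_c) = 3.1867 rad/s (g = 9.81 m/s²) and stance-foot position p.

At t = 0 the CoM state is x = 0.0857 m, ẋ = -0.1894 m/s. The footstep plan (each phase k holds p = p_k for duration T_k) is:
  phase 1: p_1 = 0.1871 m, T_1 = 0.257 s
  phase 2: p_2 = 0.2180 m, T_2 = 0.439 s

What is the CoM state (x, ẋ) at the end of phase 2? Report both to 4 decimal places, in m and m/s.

x = -0.5896, ẋ = -2.5347

phase 1: p=0.1871, T=0.257, ωT=0.818982, cosh=1.354535, sinh=0.913655; start (x,ẋ)=(0.085700, -0.189400) → end (x,ẋ)=(-0.004552, -0.551779)
phase 2: p=0.2180, T=0.439, ωT=1.398961, cosh=2.148922, sinh=1.902068; start (x,ẋ)=(-0.004552, -0.551779) → end (x,ẋ)=(-0.589592, -2.534693)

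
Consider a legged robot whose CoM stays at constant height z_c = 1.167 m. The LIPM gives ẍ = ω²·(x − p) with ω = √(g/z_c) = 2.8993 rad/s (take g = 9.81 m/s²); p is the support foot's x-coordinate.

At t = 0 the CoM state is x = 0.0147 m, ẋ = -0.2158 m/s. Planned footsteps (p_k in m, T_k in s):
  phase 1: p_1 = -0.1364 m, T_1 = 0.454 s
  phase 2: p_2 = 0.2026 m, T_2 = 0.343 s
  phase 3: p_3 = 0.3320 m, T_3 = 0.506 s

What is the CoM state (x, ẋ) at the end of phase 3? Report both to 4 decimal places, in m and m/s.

x = -0.2864, ẋ = -1.6375

phase 1: p=-0.1364, T=0.454, ωT=1.316282, cosh=1.998830, sinh=1.730700; start (x,ẋ)=(0.014700, -0.215800) → end (x,ẋ)=(0.036804, 0.326845)
phase 2: p=0.2026, T=0.343, ωT=0.994460, cosh=1.536594, sinh=1.166670; start (x,ẋ)=(0.036804, 0.326845) → end (x,ẋ)=(0.079361, -0.058581)
phase 3: p=0.3320, T=0.506, ωT=1.467046, cosh=2.283506, sinh=2.052900; start (x,ẋ)=(0.079361, -0.058581) → end (x,ẋ)=(-0.286383, -1.637473)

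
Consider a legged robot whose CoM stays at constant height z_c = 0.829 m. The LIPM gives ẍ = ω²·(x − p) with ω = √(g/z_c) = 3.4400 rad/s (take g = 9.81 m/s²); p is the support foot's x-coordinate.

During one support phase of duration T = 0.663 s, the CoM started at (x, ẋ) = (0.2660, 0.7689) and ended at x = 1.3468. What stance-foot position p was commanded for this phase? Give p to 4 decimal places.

ωT = 3.4400·0.663 = 2.280720; cosh(ωT) = 4.942966, sinh(ωT) = 4.840756
x(T) = p + (x₀−p)·cosh(ωT) + (ẋ₀/ω)·sinh(ωT) ⇒ p·(1 − cosh) = x(T) − x₀·cosh − (ẋ₀/ω)·sinh
numerator   = 1.3468 − (0.2660)·4.942966 − (0.7689/3.4400)·4.840756 = -1.050022
denominator = 1 − 4.942966 = -3.942966
p = -1.050022 / -3.942966 = 0.2663

p = 0.2663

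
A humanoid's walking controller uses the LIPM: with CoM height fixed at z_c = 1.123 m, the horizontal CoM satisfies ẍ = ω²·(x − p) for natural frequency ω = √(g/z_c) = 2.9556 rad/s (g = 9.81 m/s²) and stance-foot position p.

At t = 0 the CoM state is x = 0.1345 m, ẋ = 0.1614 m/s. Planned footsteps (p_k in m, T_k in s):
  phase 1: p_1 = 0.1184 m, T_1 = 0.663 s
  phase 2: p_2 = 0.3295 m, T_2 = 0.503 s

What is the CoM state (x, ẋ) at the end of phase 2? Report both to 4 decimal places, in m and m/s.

x = 0.9477, ẋ = 1.9719

phase 1: p=0.1184, T=0.663, ωT=1.959563, cosh=3.618572, sinh=3.477652; start (x,ẋ)=(0.134500, 0.161400) → end (x,ẋ)=(0.366567, 0.749522)
phase 2: p=0.3295, T=0.503, ωT=1.486667, cosh=2.324228, sinh=2.098103; start (x,ẋ)=(0.366567, 0.749522) → end (x,ẋ)=(0.947719, 1.971920)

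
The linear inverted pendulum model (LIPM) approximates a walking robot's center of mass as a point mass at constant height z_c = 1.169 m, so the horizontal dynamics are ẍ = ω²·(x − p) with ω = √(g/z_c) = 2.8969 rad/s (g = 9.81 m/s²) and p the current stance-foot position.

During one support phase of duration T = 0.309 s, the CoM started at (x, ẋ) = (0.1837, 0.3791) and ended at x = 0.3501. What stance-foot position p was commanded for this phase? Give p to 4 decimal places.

p = 0.1067

ωT = 2.8969·0.309 = 0.895142; cosh(ωT) = 1.428117, sinh(ωT) = 1.019567
x(T) = p + (x₀−p)·cosh(ωT) + (ẋ₀/ω)·sinh(ωT) ⇒ p·(1 − cosh) = x(T) − x₀·cosh − (ẋ₀/ω)·sinh
numerator   = 0.3501 − (0.1837)·1.428117 − (0.3791/2.8969)·1.019567 = -0.045670
denominator = 1 − 1.428117 = -0.428117
p = -0.045670 / -0.428117 = 0.1067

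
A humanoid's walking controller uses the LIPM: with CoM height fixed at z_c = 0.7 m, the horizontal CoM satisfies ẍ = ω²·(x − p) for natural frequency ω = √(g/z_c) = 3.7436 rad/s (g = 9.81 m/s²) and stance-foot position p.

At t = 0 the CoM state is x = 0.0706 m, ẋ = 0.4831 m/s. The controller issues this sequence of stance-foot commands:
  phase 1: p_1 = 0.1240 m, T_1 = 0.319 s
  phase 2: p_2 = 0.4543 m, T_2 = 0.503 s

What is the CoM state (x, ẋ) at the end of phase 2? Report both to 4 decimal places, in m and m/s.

phase 1: p=0.1240, T=0.319, ωT=1.194208, cosh=1.801944, sinh=1.499000; start (x,ẋ)=(0.070600, 0.483100) → end (x,ẋ)=(0.221218, 0.570857)
phase 2: p=0.4543, T=0.503, ωT=1.883031, cosh=3.362763, sinh=3.210635; start (x,ẋ)=(0.221218, 0.570857) → end (x,ẋ)=(0.160084, -0.881840)

x = 0.1601, ẋ = -0.8818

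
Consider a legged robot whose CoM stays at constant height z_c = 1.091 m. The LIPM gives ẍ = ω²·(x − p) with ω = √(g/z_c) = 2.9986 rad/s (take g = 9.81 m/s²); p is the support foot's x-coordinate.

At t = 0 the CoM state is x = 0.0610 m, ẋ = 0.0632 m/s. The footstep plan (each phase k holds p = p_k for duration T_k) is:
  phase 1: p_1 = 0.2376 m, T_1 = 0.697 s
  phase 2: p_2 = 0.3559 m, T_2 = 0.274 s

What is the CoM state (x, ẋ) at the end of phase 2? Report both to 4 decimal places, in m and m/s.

x = -1.2398, ẋ = -4.5967

phase 1: p=0.2376, T=0.697, ωT=2.090024, cosh=4.104397, sinh=3.980713; start (x,ẋ)=(0.061000, 0.063200) → end (x,ẋ)=(-0.403337, -1.848600)
phase 2: p=0.3559, T=0.274, ωT=0.821616, cosh=1.356947, sinh=0.917226; start (x,ẋ)=(-0.403337, -1.848600) → end (x,ẋ)=(-1.239803, -4.596653)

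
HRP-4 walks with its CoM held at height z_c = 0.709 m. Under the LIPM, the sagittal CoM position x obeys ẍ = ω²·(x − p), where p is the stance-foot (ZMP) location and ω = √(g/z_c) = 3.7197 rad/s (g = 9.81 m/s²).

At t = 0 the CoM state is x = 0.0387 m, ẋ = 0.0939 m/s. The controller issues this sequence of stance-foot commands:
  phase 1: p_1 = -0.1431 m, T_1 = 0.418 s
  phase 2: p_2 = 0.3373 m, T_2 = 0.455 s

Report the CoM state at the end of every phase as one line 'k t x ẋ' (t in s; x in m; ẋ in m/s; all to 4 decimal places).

phase 1: p=-0.1431, T=0.418, ωT=1.554835, cosh=2.472764, sinh=2.261540; start (x,ẋ)=(0.038700, 0.093900) → end (x,ẋ)=(0.363539, 1.761539)
phase 2: p=0.3373, T=0.455, ωT=1.692464, cosh=2.808457, sinh=2.624391; start (x,ẋ)=(0.363539, 1.761539) → end (x,ẋ)=(1.653824, 5.203348)

1 0.4180 0.3635 1.7615
2 0.8730 1.6538 5.2033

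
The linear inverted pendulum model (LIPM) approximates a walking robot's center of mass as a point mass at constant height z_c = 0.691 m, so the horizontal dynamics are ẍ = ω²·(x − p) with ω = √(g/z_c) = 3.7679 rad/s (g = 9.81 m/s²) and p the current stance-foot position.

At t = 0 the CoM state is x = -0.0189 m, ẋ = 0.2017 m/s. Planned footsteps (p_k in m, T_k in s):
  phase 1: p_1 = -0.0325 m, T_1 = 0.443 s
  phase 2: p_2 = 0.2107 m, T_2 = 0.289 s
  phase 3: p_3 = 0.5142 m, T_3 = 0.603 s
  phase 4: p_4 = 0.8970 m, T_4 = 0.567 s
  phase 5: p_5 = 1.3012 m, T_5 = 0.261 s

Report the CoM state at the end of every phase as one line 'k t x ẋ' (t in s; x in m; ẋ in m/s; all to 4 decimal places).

phase 1: p=-0.0325, T=0.443, ωT=1.669180, cosh=2.748107, sinh=2.559705; start (x,ẋ)=(-0.018900, 0.201700) → end (x,ẋ)=(0.141898, 0.685461)
phase 2: p=0.2107, T=0.289, ωT=1.088923, cosh=1.653826, sinh=1.317247; start (x,ẋ)=(0.141898, 0.685461) → end (x,ẋ)=(0.336549, 0.792153)
phase 3: p=0.5142, T=0.603, ωT=2.272044, cosh=4.901152, sinh=4.798051; start (x,ẋ)=(0.336549, 0.792153) → end (x,ẋ)=(0.652234, 0.670785)
phase 4: p=0.8970, T=0.567, ωT=2.136399, cosh=4.293484, sinh=4.175405; start (x,ẋ)=(0.652234, 0.670785) → end (x,ẋ)=(0.589435, -0.970770)
phase 5: p=1.3012, T=0.261, ωT=0.983422, cosh=1.523809, sinh=1.149780; start (x,ẋ)=(0.589435, -0.970770) → end (x,ẋ)=(-0.079626, -4.562818)

1 0.4430 0.1419 0.6855
2 0.7320 0.3365 0.7922
3 1.3350 0.6522 0.6708
4 1.9020 0.5894 -0.9708
5 2.1630 -0.0796 -4.5628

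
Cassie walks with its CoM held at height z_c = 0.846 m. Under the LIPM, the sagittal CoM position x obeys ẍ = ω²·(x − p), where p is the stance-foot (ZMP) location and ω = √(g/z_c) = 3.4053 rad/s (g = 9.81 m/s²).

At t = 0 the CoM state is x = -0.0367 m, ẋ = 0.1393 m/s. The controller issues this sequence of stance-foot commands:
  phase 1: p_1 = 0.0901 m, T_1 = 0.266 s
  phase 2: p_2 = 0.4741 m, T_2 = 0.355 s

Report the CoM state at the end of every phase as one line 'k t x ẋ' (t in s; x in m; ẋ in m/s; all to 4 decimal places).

1 0.2660 -0.0500 -0.2464
2 0.6210 -0.5924 -3.1724

phase 1: p=0.0901, T=0.266, ωT=0.905810, cosh=1.439074, sinh=1.034860; start (x,ẋ)=(-0.036700, 0.139300) → end (x,ẋ)=(-0.050042, -0.246381)
phase 2: p=0.4741, T=0.355, ωT=1.208881, cosh=1.824133, sinh=1.525602; start (x,ẋ)=(-0.050042, -0.246381) → end (x,ẋ)=(-0.592385, -3.172419)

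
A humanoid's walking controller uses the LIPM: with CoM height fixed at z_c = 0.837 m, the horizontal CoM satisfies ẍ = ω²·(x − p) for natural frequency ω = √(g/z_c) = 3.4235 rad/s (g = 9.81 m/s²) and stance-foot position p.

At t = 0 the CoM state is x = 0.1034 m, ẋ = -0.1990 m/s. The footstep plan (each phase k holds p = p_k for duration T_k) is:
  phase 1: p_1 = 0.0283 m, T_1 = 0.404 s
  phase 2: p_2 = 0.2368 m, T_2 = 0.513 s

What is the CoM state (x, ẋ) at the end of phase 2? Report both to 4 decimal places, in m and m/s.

phase 1: p=0.0283, T=0.404, ωT=1.383094, cosh=2.119010, sinh=1.868209; start (x,ẋ)=(0.103400, -0.199000) → end (x,ẋ)=(0.078843, 0.058643)
phase 2: p=0.2368, T=0.513, ωT=1.756256, cosh=2.981702, sinh=2.809012; start (x,ẋ)=(0.078843, 0.058643) → end (x,ẋ)=(-0.186064, -1.344162)

x = -0.1861, ẋ = -1.3442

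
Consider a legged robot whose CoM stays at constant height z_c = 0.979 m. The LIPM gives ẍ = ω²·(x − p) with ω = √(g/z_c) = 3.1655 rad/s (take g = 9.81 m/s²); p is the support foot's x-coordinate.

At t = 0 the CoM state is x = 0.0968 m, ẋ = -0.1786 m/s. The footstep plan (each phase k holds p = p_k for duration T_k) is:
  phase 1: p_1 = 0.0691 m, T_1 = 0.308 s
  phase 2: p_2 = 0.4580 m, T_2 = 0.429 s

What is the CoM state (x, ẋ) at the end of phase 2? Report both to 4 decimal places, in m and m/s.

x = -0.4921, ẋ = -2.7167

phase 1: p=0.0691, T=0.308, ωT=0.974974, cosh=1.514150, sinh=1.136948; start (x,ẋ)=(0.096800, -0.178600) → end (x,ẋ)=(0.046894, -0.170735)
phase 2: p=0.4580, T=0.429, ωT=1.358000, cosh=2.072791, sinh=1.815616; start (x,ẋ)=(0.046894, -0.170735) → end (x,ẋ)=(-0.492063, -2.716657)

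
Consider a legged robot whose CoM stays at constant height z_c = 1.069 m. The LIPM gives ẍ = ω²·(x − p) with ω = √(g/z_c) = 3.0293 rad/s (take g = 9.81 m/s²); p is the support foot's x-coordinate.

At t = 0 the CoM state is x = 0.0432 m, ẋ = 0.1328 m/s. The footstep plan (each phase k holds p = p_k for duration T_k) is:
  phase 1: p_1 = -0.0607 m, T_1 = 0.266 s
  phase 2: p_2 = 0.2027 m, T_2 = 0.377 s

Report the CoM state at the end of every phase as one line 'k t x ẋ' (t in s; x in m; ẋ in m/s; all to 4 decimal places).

1 0.2660 0.1181 0.4603
2 0.6430 0.2704 0.4338

phase 1: p=-0.0607, T=0.266, ωT=0.805794, cosh=1.342603, sinh=0.895870; start (x,ẋ)=(0.043200, 0.132800) → end (x,ẋ)=(0.118070, 0.460268)
phase 2: p=0.2027, T=0.377, ωT=1.142046, cosh=1.726169, sinh=1.407004; start (x,ẋ)=(0.118070, 0.460268) → end (x,ẋ)=(0.270393, 0.433787)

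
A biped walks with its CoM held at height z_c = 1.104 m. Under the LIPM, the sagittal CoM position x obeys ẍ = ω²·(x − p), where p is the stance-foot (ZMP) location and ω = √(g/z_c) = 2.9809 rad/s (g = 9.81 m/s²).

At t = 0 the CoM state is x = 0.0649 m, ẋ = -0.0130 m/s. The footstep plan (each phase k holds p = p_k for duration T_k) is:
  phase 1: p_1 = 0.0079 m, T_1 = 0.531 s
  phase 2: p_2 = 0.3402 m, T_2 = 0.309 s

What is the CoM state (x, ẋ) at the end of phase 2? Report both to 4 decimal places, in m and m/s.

phase 1: p=0.0079, T=0.531, ωT=1.582858, cosh=2.537119, sinh=2.331732; start (x,ẋ)=(0.064900, -0.013000) → end (x,ẋ)=(0.142347, 0.363205)
phase 2: p=0.3402, T=0.309, ωT=0.921098, cosh=1.455065, sinh=1.056983; start (x,ẋ)=(0.142347, 0.363205) → end (x,ẋ)=(0.181098, -0.094901)

x = 0.1811, ẋ = -0.0949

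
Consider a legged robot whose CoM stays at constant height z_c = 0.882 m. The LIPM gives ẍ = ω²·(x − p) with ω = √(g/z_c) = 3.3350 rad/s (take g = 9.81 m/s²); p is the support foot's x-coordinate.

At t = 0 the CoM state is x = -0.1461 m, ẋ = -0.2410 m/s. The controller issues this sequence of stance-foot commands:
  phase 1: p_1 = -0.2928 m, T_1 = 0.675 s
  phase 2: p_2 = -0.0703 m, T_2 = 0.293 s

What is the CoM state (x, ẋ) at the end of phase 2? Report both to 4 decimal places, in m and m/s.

x = 0.5358, ẋ = 2.2718

phase 1: p=-0.2928, T=0.675, ωT=2.251125, cosh=4.801848, sinh=4.696567; start (x,ẋ)=(-0.146100, -0.241000) → end (x,ẋ)=(0.072239, 1.140524)
phase 2: p=-0.0703, T=0.293, ωT=0.977155, cosh=1.516634, sinh=1.140253; start (x,ẋ)=(0.072239, 1.140524) → end (x,ẋ)=(0.535830, 2.271797)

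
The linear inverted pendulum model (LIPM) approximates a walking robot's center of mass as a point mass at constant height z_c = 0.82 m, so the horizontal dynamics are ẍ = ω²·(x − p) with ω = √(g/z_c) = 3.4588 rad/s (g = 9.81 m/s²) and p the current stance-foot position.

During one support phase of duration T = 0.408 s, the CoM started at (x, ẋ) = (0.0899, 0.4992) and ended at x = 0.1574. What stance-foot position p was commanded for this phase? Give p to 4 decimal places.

ωT = 3.4588·0.408 = 1.411190; cosh(ωT) = 2.172343, sinh(ωT) = 1.928491
x(T) = p + (x₀−p)·cosh(ωT) + (ẋ₀/ω)·sinh(ωT) ⇒ p·(1 − cosh) = x(T) − x₀·cosh − (ẋ₀/ω)·sinh
numerator   = 0.1574 − (0.0899)·2.172343 − (0.4992/3.4588)·1.928491 = -0.316228
denominator = 1 − 2.172343 = -1.172343
p = -0.316228 / -1.172343 = 0.2697

p = 0.2697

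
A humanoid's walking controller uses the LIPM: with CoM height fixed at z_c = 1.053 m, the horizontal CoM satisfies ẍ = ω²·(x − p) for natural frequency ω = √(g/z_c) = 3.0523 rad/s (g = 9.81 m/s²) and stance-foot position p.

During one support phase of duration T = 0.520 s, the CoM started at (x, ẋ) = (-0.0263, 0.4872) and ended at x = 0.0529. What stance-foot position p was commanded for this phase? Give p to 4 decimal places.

p = 0.1642

ωT = 3.0523·0.520 = 1.587196; cosh(ωT) = 2.547258, sinh(ωT) = 2.342760
x(T) = p + (x₀−p)·cosh(ωT) + (ẋ₀/ω)·sinh(ωT) ⇒ p·(1 − cosh) = x(T) − x₀·cosh − (ẋ₀/ω)·sinh
numerator   = 0.0529 − (-0.0263)·2.547258 − (0.4872/3.0523)·2.342760 = -0.254052
denominator = 1 − 2.547258 = -1.547258
p = -0.254052 / -1.547258 = 0.1642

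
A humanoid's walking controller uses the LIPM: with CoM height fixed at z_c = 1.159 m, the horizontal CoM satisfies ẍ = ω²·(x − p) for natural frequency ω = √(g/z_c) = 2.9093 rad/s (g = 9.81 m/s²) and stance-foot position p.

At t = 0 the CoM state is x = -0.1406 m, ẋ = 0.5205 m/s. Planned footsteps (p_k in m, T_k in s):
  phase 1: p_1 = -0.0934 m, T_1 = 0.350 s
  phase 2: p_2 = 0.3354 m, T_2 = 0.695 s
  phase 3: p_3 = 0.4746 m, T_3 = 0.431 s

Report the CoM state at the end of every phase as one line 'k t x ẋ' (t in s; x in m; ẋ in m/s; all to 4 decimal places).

phase 1: p=-0.0934, T=0.350, ωT=1.018255, cosh=1.564792, sinh=1.203568; start (x,ẋ)=(-0.140600, 0.520500) → end (x,ẋ)=(0.048071, 0.649202)
phase 2: p=0.3354, T=0.695, ωT=2.021964, cosh=3.842768, sinh=3.710373; start (x,ẋ)=(0.048071, 0.649202) → end (x,ẋ)=(0.059220, -0.606868)
phase 3: p=0.4746, T=0.431, ωT=1.253908, cosh=1.894699, sinh=1.609312; start (x,ẋ)=(0.059220, -0.606868) → end (x,ẋ)=(-0.648116, -3.094631)

1 0.3500 0.0481 0.6492
2 1.0450 0.0592 -0.6069
3 1.4760 -0.6481 -3.0946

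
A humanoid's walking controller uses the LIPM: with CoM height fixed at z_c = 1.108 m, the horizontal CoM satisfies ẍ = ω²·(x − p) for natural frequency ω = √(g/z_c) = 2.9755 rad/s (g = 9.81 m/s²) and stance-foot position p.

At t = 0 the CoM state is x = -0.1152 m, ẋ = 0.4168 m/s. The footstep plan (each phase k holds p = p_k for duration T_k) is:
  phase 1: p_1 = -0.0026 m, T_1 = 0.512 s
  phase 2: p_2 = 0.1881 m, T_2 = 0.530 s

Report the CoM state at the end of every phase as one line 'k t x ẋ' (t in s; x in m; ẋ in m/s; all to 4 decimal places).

phase 1: p=-0.0026, T=0.512, ωT=1.523456, cosh=2.403006, sinh=2.185048; start (x,ẋ)=(-0.115200, 0.416800) → end (x,ẋ)=(0.032897, 0.269491)
phase 2: p=0.1881, T=0.530, ωT=1.577015, cosh=2.523538, sinh=2.316947; start (x,ẋ)=(0.032897, 0.269491) → end (x,ẋ)=(0.006286, -0.389908)

1 0.5120 0.0329 0.2695
2 1.0420 0.0063 -0.3899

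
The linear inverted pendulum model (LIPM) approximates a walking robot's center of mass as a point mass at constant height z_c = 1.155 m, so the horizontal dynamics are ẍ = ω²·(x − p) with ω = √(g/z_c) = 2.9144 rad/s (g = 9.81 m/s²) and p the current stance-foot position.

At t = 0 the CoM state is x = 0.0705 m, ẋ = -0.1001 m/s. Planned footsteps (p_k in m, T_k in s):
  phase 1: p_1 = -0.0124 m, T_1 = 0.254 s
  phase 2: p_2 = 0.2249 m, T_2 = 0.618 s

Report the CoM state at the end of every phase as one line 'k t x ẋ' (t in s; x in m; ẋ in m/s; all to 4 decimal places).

phase 1: p=-0.0124, T=0.254, ωT=0.740258, cosh=1.286733, sinh=0.809742; start (x,ẋ)=(0.070500, -0.100100) → end (x,ẋ)=(0.066458, 0.066835)
phase 2: p=0.2249, T=0.618, ωT=1.801099, cosh=3.110709, sinh=2.945592; start (x,ẋ)=(0.066458, 0.066835) → end (x,ẋ)=(-0.200416, -1.152261)

1 0.2540 0.0665 0.0668
2 0.8720 -0.2004 -1.1523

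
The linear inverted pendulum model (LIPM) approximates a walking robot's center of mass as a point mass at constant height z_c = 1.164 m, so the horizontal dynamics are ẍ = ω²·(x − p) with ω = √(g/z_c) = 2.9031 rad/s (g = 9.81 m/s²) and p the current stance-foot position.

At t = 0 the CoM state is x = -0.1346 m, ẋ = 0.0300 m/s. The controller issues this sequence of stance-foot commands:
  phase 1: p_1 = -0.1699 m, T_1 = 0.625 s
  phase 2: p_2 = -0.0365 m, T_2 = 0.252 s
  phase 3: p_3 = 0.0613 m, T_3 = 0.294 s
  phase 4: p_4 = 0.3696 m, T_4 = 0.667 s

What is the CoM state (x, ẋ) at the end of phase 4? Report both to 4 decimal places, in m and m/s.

x = 0.9590, ẋ = 1.8688

phase 1: p=-0.1699, T=0.625, ωT=1.814437, cosh=3.150276, sinh=2.987347; start (x,ẋ)=(-0.134600, 0.030000) → end (x,ẋ)=(-0.027825, 0.400650)
phase 2: p=-0.0365, T=0.252, ωT=0.731581, cosh=1.279756, sinh=0.798608; start (x,ẋ)=(-0.027825, 0.400650) → end (x,ẋ)=(0.084816, 0.532847)
phase 3: p=0.0613, T=0.294, ωT=0.853511, cosh=1.386897, sinh=0.960980; start (x,ẋ)=(0.084816, 0.532847) → end (x,ẋ)=(0.270297, 0.804611)
phase 4: p=0.3696, T=0.667, ωT=1.936368, cosh=3.538874, sinh=3.394647; start (x,ẋ)=(0.270297, 0.804611) → end (x,ẋ)=(0.959025, 1.868785)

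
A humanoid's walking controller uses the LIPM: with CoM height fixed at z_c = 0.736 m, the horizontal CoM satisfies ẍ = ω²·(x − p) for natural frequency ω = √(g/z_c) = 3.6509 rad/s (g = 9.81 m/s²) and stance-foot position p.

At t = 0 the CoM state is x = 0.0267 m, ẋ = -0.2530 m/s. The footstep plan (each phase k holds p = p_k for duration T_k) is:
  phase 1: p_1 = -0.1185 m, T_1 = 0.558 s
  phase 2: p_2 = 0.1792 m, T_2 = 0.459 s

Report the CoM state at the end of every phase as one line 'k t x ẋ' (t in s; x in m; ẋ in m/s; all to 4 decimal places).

phase 1: p=-0.1185, T=0.558, ωT=2.037202, cosh=3.899758, sinh=3.769365; start (x,ẋ)=(0.026700, -0.253000) → end (x,ẋ)=(0.186535, 1.011542)
phase 2: p=0.1792, T=0.459, ωT=1.675763, cosh=2.765018, sinh=2.577853; start (x,ẋ)=(0.186535, 1.011542) → end (x,ẋ)=(0.913719, 2.865969)

1 0.5580 0.1865 1.0115
2 1.0170 0.9137 2.8660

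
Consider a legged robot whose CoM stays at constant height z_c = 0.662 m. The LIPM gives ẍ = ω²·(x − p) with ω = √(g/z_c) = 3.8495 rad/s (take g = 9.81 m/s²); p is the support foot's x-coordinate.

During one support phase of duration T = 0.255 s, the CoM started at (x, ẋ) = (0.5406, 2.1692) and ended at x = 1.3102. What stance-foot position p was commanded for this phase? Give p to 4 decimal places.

p = 0.3044

ωT = 3.8495·0.255 = 0.981622; cosh(ωT) = 1.521743, sinh(ωT) = 1.147040
x(T) = p + (x₀−p)·cosh(ωT) + (ẋ₀/ω)·sinh(ωT) ⇒ p·(1 − cosh) = x(T) − x₀·cosh − (ẋ₀/ω)·sinh
numerator   = 1.3102 − (0.5406)·1.521743 − (2.1692/3.8495)·1.147040 = -0.158813
denominator = 1 − 1.521743 = -0.521743
p = -0.158813 / -0.521743 = 0.3044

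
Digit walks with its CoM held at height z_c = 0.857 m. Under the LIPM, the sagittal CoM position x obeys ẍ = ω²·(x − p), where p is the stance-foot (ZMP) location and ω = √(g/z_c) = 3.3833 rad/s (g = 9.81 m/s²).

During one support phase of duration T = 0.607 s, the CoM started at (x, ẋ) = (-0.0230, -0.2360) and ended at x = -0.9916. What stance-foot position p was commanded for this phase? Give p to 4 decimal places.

p = 0.2137

ωT = 3.3833·0.607 = 2.053663; cosh(ωT) = 3.962336, sinh(ωT) = 3.834072
x(T) = p + (x₀−p)·cosh(ωT) + (ẋ₀/ω)·sinh(ωT) ⇒ p·(1 − cosh) = x(T) − x₀·cosh − (ẋ₀/ω)·sinh
numerator   = -0.9916 − (-0.0230)·3.962336 − (-0.2360/3.3833)·3.834072 = -0.633023
denominator = 1 − 3.962336 = -2.962336
p = -0.633023 / -2.962336 = 0.2137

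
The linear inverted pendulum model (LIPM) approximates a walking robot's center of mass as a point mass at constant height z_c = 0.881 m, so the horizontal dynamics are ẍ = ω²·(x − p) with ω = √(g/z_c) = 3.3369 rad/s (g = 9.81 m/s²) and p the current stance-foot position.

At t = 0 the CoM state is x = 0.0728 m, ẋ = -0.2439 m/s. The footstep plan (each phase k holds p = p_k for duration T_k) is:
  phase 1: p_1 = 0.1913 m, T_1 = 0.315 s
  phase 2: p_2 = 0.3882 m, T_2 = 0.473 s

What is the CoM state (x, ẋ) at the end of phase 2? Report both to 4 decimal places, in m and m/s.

phase 1: p=0.1913, T=0.315, ωT=1.051124, cosh=1.605204, sinh=1.255659; start (x,ẋ)=(0.072800, -0.243900) → end (x,ẋ)=(-0.090695, -0.888025)
phase 2: p=0.3882, T=0.473, ωT=1.578354, cosh=2.526642, sinh=2.320328; start (x,ẋ)=(-0.090695, -0.888025) → end (x,ẋ)=(-1.439289, -5.951664)

x = -1.4393, ẋ = -5.9517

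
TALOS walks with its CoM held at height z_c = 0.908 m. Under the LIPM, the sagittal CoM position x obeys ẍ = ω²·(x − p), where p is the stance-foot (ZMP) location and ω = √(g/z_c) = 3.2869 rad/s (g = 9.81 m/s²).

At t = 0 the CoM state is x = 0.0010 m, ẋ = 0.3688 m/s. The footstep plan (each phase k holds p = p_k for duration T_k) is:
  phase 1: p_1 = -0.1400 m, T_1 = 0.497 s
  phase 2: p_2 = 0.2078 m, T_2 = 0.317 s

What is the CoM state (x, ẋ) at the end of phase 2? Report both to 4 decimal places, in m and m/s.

phase 1: p=-0.1400, T=0.497, ωT=1.633589, cosh=2.658727, sinh=2.463500; start (x,ẋ)=(0.001000, 0.368800) → end (x,ẋ)=(0.511293, 2.122255)
phase 2: p=0.2078, T=0.317, ωT=1.041947, cosh=1.593749, sinh=1.240982; start (x,ẋ)=(0.511293, 2.122255) → end (x,ẋ)=(1.492757, 4.620284)

x = 1.4928, ẋ = 4.6203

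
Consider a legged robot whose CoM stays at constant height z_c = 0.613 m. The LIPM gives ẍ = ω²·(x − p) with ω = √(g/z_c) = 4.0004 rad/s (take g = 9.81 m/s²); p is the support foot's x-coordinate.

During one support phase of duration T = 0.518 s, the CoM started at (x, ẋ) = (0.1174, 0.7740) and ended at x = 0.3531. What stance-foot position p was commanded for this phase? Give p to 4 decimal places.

ωT = 4.0004·0.518 = 2.072207; cosh(ωT) = 4.034121, sinh(ωT) = 3.908213
x(T) = p + (x₀−p)·cosh(ωT) + (ẋ₀/ω)·sinh(ωT) ⇒ p·(1 − cosh) = x(T) − x₀·cosh − (ẋ₀/ω)·sinh
numerator   = 0.3531 − (0.1174)·4.034121 − (0.7740/4.0004)·3.908213 = -0.876669
denominator = 1 − 4.034121 = -3.034121
p = -0.876669 / -3.034121 = 0.2889

p = 0.2889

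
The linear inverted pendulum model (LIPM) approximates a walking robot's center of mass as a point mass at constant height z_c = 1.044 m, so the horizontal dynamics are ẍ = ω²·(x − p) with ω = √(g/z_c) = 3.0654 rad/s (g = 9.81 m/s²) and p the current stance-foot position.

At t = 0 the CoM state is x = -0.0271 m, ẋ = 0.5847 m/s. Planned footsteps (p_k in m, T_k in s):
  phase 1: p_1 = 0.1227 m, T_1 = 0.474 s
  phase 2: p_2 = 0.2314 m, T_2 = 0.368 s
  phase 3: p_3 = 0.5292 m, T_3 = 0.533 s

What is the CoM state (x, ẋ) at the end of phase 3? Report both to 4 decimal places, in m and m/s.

phase 1: p=0.1227, T=0.474, ωT=1.453000, cosh=2.254895, sinh=2.021027; start (x,ẋ)=(-0.027100, 0.584700) → end (x,ẋ)=(0.170411, 0.390388)
phase 2: p=0.2314, T=0.368, ωT=1.128067, cosh=1.706669, sinh=1.383010; start (x,ẋ)=(0.170411, 0.390388) → end (x,ẋ)=(0.303443, 0.407701)
phase 3: p=0.5292, T=0.533, ωT=1.633858, cosh=2.659390, sinh=2.464215; start (x,ẋ)=(0.303443, 0.407701) → end (x,ẋ)=(0.256566, -0.621091)

x = 0.2566, ẋ = -0.6211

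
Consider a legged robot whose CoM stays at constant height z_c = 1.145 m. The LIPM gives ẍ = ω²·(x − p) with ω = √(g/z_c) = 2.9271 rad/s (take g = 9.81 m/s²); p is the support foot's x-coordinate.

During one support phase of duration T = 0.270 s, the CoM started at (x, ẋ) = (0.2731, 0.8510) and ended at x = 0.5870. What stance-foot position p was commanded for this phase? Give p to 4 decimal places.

ωT = 2.9271·0.270 = 0.790317; cosh(ωT) = 1.328898, sinh(ωT) = 0.875197
x(T) = p + (x₀−p)·cosh(ωT) + (ẋ₀/ω)·sinh(ωT) ⇒ p·(1 − cosh) = x(T) − x₀·cosh − (ẋ₀/ω)·sinh
numerator   = 0.5870 − (0.2731)·1.328898 − (0.8510/2.9271)·0.875197 = -0.030369
denominator = 1 − 1.328898 = -0.328898
p = -0.030369 / -0.328898 = 0.0923

p = 0.0923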